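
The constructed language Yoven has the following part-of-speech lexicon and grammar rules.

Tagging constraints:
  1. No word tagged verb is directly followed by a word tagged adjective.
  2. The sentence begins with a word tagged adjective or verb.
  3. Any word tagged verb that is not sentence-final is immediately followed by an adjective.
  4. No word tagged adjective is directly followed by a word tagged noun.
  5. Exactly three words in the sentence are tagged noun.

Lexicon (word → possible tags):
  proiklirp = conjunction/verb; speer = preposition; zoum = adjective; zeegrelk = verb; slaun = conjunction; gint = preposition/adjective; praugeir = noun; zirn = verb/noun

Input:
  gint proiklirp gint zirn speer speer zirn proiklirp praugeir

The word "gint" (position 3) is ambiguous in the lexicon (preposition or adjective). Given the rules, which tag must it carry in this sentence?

Candidates per position — 1:gint {preposition,adjective}; 2:proiklirp {conjunction,verb}; 3:gint {preposition,adjective}; 4:zirn {verb,noun}; 5:speer {preposition}; 6:speer {preposition}; 7:zirn {verb,noun}; 8:proiklirp {conjunction,verb}; 9:praugeir {noun}.
Position 1: tagging it preposition would leave rule 2 unsatisfiable, so it must be adjective.
Position 4: tagging it verb would leave rule 3 unsatisfiable, so it must be noun.
Position 7: tagging it verb would leave rule 3 unsatisfiable, so it must be noun.
Position 8: tagging it verb would leave rule 3 unsatisfiable, so it must be conjunction.
Position 3: tagging it adjective would leave rule 4 unsatisfiable, so it must be preposition.
Position 2: tagging it verb would leave rule 3 unsatisfiable, so it must be conjunction.
The only consistent sequence is: adjective conjunction preposition noun preposition preposition noun conjunction noun.
Checking: rule 1 ✓; rule 2 ✓; rule 3 ✓; rule 4 ✓; rule 5 ✓.

preposition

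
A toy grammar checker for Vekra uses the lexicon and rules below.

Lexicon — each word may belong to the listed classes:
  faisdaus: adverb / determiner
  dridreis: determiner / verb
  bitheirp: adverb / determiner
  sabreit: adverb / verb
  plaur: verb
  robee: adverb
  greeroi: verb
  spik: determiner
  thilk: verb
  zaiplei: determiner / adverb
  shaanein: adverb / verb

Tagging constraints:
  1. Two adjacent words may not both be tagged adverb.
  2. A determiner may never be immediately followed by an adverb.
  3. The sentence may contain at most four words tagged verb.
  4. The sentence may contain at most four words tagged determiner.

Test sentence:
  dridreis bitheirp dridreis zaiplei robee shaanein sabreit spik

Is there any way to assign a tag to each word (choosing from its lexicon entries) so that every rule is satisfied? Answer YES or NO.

Candidates per position — 1:dridreis {determiner,verb}; 2:bitheirp {adverb,determiner}; 3:dridreis {determiner,verb}; 4:zaiplei {determiner,adverb}; 5:robee {adverb}; 6:shaanein {adverb,verb}; 7:sabreit {adverb,verb}; 8:spik {determiner}.
Every candidate sequence violates at least one rule; no consistent tagging exists.

NO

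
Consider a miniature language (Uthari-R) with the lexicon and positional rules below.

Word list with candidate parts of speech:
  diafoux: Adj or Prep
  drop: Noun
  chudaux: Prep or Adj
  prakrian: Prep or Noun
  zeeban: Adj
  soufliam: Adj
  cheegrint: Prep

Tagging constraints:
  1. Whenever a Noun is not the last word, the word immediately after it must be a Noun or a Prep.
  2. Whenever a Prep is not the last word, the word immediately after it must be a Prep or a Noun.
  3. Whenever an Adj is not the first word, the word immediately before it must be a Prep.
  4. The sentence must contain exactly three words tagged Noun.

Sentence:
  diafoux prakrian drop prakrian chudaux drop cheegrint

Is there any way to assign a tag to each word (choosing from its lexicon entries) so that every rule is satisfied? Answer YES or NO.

YES

Candidates per position — 1:diafoux {Adj,Prep}; 2:prakrian {Prep,Noun}; 3:drop {Noun}; 4:prakrian {Prep,Noun}; 5:chudaux {Prep,Adj}; 6:drop {Noun}; 7:cheegrint {Prep}.
One satisfying assignment: Adj Prep Noun Noun Prep Noun Prep.
Rule-by-rule: rule 1 ok; rule 2 ok; rule 3 ok; rule 4 ok.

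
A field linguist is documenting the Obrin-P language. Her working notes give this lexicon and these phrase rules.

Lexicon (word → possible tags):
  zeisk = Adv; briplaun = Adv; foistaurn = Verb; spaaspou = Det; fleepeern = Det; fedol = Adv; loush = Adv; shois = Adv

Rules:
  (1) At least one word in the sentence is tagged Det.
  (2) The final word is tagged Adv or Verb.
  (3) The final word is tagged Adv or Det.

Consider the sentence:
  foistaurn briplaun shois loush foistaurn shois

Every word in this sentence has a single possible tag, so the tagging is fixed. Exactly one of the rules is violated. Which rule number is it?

1

Fixed tagging: Verb Adv Adv Adv Verb Adv.
Rule check: R1 violated, R2 holds, R3 holds.
Only rule 1 fails.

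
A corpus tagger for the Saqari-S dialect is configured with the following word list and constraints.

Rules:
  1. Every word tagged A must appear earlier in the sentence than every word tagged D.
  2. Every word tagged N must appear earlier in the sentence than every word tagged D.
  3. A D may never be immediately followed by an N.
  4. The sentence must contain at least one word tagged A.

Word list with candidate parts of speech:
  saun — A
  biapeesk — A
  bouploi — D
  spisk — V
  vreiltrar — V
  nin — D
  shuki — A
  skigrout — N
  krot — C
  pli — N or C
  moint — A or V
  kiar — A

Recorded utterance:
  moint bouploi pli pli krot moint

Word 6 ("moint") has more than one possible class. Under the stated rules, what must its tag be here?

V

Candidates per position — 1:moint {A,V}; 2:bouploi {D}; 3:pli {N,C}; 4:pli {N,C}; 5:krot {C}; 6:moint {A,V}.
If word 3 were N, no tagging could satisfy rule 2; so word 3 is C.
If word 4 were N, no tagging could satisfy rule 2; so word 4 is C.
If word 6 were A, no tagging could satisfy rule 1; so word 6 is V.
If word 1 were V, no tagging could satisfy rule 4; so word 1 is A.
The unique satisfying tagging is: A D C C C V.
Checking: rule 1 holds; rule 2 holds; rule 3 holds; rule 4 holds.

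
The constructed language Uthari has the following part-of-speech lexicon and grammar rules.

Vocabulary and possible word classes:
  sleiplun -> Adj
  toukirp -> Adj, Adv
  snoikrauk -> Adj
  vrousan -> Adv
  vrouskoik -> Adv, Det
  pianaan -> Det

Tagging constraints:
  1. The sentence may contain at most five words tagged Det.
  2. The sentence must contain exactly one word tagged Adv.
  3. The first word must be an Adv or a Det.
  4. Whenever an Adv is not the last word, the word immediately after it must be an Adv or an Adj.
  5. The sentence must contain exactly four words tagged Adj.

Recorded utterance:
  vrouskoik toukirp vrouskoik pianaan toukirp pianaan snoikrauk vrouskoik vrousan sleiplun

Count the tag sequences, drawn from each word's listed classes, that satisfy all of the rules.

Candidates per position — 1:vrouskoik {Adv,Det}; 2:toukirp {Adj,Adv}; 3:vrouskoik {Adv,Det}; 4:pianaan {Det}; 5:toukirp {Adj,Adv}; 6:pianaan {Det}; 7:snoikrauk {Adj}; 8:vrouskoik {Adv,Det}; 9:vrousan {Adv}; 10:sleiplun {Adj}.
There are 32 candidate sequences in total.
The sequences that satisfy every rule: Det Adj Det Det Adj Det Adj Det Adv Adj.
Count = 1.

1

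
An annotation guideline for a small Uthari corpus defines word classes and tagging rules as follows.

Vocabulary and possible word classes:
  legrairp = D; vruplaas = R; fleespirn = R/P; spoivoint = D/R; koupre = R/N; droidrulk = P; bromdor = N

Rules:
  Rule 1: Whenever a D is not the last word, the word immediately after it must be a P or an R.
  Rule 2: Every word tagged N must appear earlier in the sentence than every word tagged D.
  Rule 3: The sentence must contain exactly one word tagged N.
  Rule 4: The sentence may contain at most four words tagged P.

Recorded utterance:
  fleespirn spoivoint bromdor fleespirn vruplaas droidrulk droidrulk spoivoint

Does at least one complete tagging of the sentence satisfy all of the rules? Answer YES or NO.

YES

Candidates per position — 1:fleespirn {R,P}; 2:spoivoint {D,R}; 3:bromdor {N}; 4:fleespirn {R,P}; 5:vruplaas {R}; 6:droidrulk {P}; 7:droidrulk {P}; 8:spoivoint {D,R}.
One satisfying assignment: P R N P R P P R.
Verifying each rule — rule 1 holds; rule 2 holds; rule 3 holds; rule 4 holds.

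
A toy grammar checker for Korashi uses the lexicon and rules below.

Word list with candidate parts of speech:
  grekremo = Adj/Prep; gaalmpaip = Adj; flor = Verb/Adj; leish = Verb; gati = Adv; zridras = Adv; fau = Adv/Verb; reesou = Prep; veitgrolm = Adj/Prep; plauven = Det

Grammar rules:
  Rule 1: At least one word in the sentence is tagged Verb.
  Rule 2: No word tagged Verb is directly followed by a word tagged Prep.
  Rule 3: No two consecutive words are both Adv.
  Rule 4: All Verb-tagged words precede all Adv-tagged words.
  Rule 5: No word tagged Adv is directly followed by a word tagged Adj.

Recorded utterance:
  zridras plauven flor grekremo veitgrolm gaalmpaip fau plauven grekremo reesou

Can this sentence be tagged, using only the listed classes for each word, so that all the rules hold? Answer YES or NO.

NO

Candidates per position — 1:zridras {Adv}; 2:plauven {Det}; 3:flor {Verb,Adj}; 4:grekremo {Adj,Prep}; 5:veitgrolm {Adj,Prep}; 6:gaalmpaip {Adj}; 7:fau {Adv,Verb}; 8:plauven {Det}; 9:grekremo {Adj,Prep}; 10:reesou {Prep}.
Every candidate sequence violates at least one rule; no consistent tagging exists.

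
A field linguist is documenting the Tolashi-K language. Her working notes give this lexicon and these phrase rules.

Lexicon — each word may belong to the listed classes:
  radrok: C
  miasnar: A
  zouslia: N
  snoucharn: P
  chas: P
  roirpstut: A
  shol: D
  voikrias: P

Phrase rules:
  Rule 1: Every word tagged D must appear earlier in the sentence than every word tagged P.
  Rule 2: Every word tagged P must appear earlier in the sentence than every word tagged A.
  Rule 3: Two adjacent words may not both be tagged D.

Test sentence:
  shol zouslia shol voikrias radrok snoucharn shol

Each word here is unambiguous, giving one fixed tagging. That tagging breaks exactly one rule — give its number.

Fixed tagging: D N D P C P D.
Rule check: R1 ✗, R2 ✓, R3 ✓.
Only rule 1 fails.

1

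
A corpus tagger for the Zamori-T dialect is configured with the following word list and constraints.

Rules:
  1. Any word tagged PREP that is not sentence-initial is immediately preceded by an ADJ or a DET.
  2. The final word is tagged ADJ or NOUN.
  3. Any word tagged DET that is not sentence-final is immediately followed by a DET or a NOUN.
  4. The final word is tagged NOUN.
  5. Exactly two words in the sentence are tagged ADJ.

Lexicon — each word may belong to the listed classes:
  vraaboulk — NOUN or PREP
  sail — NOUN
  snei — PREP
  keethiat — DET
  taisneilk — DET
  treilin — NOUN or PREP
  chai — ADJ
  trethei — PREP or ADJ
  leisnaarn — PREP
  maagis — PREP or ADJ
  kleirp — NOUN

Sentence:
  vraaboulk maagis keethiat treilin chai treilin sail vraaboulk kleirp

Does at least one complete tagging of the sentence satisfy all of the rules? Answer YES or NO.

YES

Candidates per position — 1:vraaboulk {NOUN,PREP}; 2:maagis {PREP,ADJ}; 3:keethiat {DET}; 4:treilin {NOUN,PREP}; 5:chai {ADJ}; 6:treilin {NOUN,PREP}; 7:sail {NOUN}; 8:vraaboulk {NOUN,PREP}; 9:kleirp {NOUN}.
One satisfying assignment: PREP ADJ DET NOUN ADJ NOUN NOUN NOUN NOUN.
Verifying each rule — rule 1 satisfied; rule 2 satisfied; rule 3 satisfied; rule 4 satisfied; rule 5 satisfied.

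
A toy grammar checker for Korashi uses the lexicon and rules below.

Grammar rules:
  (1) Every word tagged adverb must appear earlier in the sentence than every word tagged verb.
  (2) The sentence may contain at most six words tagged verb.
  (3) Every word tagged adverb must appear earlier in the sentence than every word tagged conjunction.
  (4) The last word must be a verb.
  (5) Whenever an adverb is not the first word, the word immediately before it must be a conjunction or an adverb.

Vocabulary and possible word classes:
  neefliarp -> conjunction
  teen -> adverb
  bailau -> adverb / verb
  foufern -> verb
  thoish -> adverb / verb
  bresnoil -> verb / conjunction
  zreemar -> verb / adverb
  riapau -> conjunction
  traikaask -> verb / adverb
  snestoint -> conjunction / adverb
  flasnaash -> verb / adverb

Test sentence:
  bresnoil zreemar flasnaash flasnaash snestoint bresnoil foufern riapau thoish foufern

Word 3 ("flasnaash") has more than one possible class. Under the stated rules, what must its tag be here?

Candidates per position — 1:bresnoil {verb,conjunction}; 2:zreemar {verb,adverb}; 3:flasnaash {verb,adverb}; 4:flasnaash {verb,adverb}; 5:snestoint {conjunction,adverb}; 6:bresnoil {verb,conjunction}; 7:foufern {verb}; 8:riapau {conjunction}; 9:thoish {adverb,verb}; 10:foufern {verb}.
Position 9: tagging it adverb would leave rule 1 unsatisfiable, so it must be verb.
Position 3: the remaining choice is settled jointly with positions 1, 2, 4, 5, 6 — only verb at position 3 is part of a tagging that satisfies every rule.
The unique satisfying tagging is: conjunction verb verb verb conjunction conjunction verb conjunction verb verb.
Check: rule 1 satisfied; rule 2 satisfied; rule 3 satisfied; rule 4 satisfied; rule 5 satisfied.

verb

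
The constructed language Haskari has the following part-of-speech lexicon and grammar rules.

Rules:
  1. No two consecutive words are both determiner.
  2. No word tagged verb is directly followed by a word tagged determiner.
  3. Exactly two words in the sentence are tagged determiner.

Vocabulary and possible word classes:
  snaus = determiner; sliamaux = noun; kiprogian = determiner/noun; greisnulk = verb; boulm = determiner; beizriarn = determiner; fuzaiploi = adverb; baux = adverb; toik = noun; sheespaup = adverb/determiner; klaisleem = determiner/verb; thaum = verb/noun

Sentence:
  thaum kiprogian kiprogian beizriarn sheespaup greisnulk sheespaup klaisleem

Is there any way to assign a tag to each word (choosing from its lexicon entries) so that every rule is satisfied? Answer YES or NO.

YES

Candidates per position — 1:thaum {verb,noun}; 2:kiprogian {determiner,noun}; 3:kiprogian {determiner,noun}; 4:beizriarn {determiner}; 5:sheespaup {adverb,determiner}; 6:greisnulk {verb}; 7:sheespaup {adverb,determiner}; 8:klaisleem {determiner,verb}.
One satisfying assignment: noun noun noun determiner adverb verb adverb determiner.
Verifying each rule — rule 1 holds; rule 2 holds; rule 3 holds.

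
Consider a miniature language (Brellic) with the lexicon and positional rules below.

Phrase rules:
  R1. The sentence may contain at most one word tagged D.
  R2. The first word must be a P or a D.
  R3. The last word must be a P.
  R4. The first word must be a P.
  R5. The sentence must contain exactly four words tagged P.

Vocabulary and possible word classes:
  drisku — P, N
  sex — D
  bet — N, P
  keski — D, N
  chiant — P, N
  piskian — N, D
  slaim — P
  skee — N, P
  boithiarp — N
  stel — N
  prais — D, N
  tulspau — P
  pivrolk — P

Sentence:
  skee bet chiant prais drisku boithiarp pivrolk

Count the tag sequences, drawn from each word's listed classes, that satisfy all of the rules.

6

Candidates per position — 1:skee {N,P}; 2:bet {N,P}; 3:chiant {P,N}; 4:prais {D,N}; 5:drisku {P,N}; 6:boithiarp {N}; 7:pivrolk {P}.
There are 32 candidate sequences in total.
Checking each against the rules leaves 6 sequences.
Count = 6.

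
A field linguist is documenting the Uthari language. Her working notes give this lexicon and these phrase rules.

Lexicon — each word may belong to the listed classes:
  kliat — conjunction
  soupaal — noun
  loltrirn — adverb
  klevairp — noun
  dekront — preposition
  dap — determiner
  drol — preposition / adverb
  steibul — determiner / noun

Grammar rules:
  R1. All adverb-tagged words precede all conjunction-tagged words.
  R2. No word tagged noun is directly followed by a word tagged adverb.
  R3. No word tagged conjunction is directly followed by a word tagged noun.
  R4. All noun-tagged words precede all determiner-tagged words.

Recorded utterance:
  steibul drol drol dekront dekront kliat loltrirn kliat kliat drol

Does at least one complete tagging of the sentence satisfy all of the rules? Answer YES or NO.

NO

Candidates per position — 1:steibul {determiner,noun}; 2:drol {preposition,adverb}; 3:drol {preposition,adverb}; 4:dekront {preposition}; 5:dekront {preposition}; 6:kliat {conjunction}; 7:loltrirn {adverb}; 8:kliat {conjunction}; 9:kliat {conjunction}; 10:drol {preposition,adverb}.
Rule 1 cannot be satisfied by any choice of tags from the lexicon.
So there is no consistent tagging.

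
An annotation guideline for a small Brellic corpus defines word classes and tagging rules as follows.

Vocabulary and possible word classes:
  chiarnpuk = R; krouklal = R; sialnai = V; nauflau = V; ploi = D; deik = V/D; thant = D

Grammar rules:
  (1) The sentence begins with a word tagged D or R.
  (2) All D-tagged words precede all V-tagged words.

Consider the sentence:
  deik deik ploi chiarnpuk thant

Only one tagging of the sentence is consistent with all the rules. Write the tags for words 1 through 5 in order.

D D D R D

Candidates per position — 1:deik {V,D}; 2:deik {V,D}; 3:ploi {D}; 4:chiarnpuk {R}; 5:thant {D}.
Position 1: tagging it V would leave rule 1 unsatisfiable, so it must be D.
Position 2: tagging it V would leave rule 2 unsatisfiable, so it must be D.
So the tagging must be: D D D R D.
Checking: rule 1 ok; rule 2 ok.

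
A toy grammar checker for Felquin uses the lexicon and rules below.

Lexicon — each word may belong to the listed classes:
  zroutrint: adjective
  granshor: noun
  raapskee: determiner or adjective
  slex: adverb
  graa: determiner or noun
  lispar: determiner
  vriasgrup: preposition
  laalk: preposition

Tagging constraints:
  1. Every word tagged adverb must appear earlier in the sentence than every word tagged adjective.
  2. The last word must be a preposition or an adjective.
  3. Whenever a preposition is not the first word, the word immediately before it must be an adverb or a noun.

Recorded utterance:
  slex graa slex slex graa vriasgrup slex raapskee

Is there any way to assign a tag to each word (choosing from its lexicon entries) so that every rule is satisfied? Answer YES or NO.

Candidates per position — 1:slex {adverb}; 2:graa {determiner,noun}; 3:slex {adverb}; 4:slex {adverb}; 5:graa {determiner,noun}; 6:vriasgrup {preposition}; 7:slex {adverb}; 8:raapskee {determiner,adjective}.
One satisfying assignment: adverb determiner adverb adverb noun preposition adverb adjective.
Verifying each rule — rule 1 ok; rule 2 ok; rule 3 ok.

YES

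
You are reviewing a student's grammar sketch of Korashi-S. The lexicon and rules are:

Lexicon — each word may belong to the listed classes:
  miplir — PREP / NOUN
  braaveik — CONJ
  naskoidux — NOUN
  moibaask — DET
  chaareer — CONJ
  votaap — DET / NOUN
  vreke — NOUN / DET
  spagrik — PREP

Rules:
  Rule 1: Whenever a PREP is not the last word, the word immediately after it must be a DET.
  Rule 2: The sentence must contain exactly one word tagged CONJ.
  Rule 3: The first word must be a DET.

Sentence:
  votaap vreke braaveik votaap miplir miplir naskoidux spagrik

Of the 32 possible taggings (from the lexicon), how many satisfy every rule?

Candidates per position — 1:votaap {DET,NOUN}; 2:vreke {NOUN,DET}; 3:braaveik {CONJ}; 4:votaap {DET,NOUN}; 5:miplir {PREP,NOUN}; 6:miplir {PREP,NOUN}; 7:naskoidux {NOUN}; 8:spagrik {PREP}.
There are 32 candidate sequences in total.
The sequences that satisfy every rule: DET NOUN CONJ DET NOUN NOUN NOUN PREP; DET NOUN CONJ NOUN NOUN NOUN NOUN PREP; DET DET CONJ DET NOUN NOUN NOUN PREP; DET DET CONJ NOUN NOUN NOUN NOUN PREP.
Count = 4.

4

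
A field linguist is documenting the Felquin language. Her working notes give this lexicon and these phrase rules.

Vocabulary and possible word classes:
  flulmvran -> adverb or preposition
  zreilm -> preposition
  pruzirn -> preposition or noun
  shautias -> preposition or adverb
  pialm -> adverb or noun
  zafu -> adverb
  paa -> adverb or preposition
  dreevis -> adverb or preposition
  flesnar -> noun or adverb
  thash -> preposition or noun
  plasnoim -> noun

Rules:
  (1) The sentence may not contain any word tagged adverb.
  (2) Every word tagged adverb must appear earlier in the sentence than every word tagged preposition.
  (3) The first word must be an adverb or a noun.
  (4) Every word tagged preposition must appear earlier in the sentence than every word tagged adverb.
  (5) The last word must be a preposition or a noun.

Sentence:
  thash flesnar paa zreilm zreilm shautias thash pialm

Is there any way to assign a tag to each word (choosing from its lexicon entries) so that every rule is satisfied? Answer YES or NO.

YES

Candidates per position — 1:thash {preposition,noun}; 2:flesnar {noun,adverb}; 3:paa {adverb,preposition}; 4:zreilm {preposition}; 5:zreilm {preposition}; 6:shautias {preposition,adverb}; 7:thash {preposition,noun}; 8:pialm {adverb,noun}.
One satisfying assignment: noun noun preposition preposition preposition preposition preposition noun.
Check: rule 1 ok; rule 2 ok; rule 3 ok; rule 4 ok; rule 5 ok.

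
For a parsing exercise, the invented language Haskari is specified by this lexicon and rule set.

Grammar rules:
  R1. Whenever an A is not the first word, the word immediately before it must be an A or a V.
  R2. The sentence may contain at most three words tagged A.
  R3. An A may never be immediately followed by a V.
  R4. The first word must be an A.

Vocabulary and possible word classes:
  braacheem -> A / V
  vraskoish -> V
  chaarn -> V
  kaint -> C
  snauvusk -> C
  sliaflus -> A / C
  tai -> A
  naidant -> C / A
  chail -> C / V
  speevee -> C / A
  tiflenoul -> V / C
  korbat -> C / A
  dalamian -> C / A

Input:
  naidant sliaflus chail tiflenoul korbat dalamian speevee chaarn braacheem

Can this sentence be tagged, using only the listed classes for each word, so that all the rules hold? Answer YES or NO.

Candidates per position — 1:naidant {C,A}; 2:sliaflus {A,C}; 3:chail {C,V}; 4:tiflenoul {V,C}; 5:korbat {C,A}; 6:dalamian {C,A}; 7:speevee {C,A}; 8:chaarn {V}; 9:braacheem {A,V}.
One satisfying assignment: A C V V C C C V A.
Verifying each rule — rule 1 ok; rule 2 ok; rule 3 ok; rule 4 ok.

YES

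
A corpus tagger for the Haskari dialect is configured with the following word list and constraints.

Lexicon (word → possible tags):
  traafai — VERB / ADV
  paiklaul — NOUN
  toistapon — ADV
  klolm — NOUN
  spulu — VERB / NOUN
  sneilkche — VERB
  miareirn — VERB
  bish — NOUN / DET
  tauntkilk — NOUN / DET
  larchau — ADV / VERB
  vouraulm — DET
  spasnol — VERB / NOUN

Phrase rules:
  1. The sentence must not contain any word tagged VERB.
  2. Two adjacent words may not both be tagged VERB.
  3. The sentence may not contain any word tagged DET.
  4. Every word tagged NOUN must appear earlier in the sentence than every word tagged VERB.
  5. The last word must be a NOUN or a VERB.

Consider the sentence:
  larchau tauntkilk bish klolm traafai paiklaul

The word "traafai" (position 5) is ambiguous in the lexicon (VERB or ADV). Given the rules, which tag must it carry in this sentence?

ADV

Candidates per position — 1:larchau {ADV,VERB}; 2:tauntkilk {NOUN,DET}; 3:bish {NOUN,DET}; 4:klolm {NOUN}; 5:traafai {VERB,ADV}; 6:paiklaul {NOUN}.
Word 1 cannot be VERB — rule 1 would then fail for every completion. It is ADV.
Word 2 cannot be DET — rule 3 would then fail for every completion. It is NOUN.
Word 3 cannot be DET — rule 3 would then fail for every completion. It is NOUN.
Word 5 cannot be VERB — rule 1 would then fail for every completion. It is ADV.
The only consistent sequence is: ADV NOUN NOUN NOUN ADV NOUN.
Verifying each rule — rule 1 ok; rule 2 ok; rule 3 ok; rule 4 ok; rule 5 ok.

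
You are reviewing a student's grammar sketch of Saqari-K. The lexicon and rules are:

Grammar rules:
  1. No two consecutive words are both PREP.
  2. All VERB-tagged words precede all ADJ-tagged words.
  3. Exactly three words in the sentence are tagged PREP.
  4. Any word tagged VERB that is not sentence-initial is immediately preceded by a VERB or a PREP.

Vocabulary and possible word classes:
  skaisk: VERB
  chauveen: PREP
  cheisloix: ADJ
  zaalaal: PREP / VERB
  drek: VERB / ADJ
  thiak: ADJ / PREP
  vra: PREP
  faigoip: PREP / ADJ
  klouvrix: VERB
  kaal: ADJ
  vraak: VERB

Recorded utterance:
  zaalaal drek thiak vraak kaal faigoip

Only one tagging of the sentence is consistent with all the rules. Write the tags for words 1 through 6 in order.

PREP VERB PREP VERB ADJ PREP

Candidates per position — 1:zaalaal {PREP,VERB}; 2:drek {VERB,ADJ}; 3:thiak {ADJ,PREP}; 4:vraak {VERB}; 5:kaal {ADJ}; 6:faigoip {PREP,ADJ}.
At position 1, choosing VERB makes rule 3 impossible to satisfy; hence PREP.
At position 2, choosing ADJ makes rule 2 impossible to satisfy; hence VERB.
At position 3, choosing ADJ makes rule 2 impossible to satisfy; hence PREP.
At position 6, choosing ADJ makes rule 3 impossible to satisfy; hence PREP.
The unique satisfying tagging is: PREP VERB PREP VERB ADJ PREP.
Checking: rule 1 ok; rule 2 ok; rule 3 ok; rule 4 ok.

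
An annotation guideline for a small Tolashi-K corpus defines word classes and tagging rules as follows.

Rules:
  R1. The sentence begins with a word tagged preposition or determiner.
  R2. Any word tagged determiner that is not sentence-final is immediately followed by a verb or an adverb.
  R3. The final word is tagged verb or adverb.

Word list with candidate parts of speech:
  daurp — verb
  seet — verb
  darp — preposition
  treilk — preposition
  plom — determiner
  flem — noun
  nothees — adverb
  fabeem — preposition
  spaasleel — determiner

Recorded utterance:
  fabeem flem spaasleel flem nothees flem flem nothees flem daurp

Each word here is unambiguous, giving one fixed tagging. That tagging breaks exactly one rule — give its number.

Fixed tagging: preposition noun determiner noun adverb noun noun adverb noun verb.
Applying the rules: R1 pass, R2 fail, R3 pass.
Only rule 2 fails.

2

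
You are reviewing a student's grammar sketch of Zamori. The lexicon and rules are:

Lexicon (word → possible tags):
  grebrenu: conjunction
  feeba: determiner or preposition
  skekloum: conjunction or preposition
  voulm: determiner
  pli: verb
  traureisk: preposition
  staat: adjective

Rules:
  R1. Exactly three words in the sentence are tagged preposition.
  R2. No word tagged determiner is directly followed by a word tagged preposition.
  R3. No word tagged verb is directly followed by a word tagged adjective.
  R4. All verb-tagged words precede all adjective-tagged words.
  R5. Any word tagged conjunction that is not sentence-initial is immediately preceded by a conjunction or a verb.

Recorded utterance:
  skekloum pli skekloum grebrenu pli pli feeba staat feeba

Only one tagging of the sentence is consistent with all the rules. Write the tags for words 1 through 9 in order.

Candidates per position — 1:skekloum {conjunction,preposition}; 2:pli {verb}; 3:skekloum {conjunction,preposition}; 4:grebrenu {conjunction}; 5:pli {verb}; 6:pli {verb}; 7:feeba {determiner,preposition}; 8:staat {adjective}; 9:feeba {determiner,preposition}.
Word 3 cannot be preposition — rule 5 would then fail for every completion. It is conjunction.
Word 7 cannot be determiner — rule 1 would then fail for every completion. It is preposition.
Word 9 cannot be determiner — rule 1 would then fail for every completion. It is preposition.
Word 1 cannot be conjunction — rule 1 would then fail for every completion. It is preposition.
That leaves exactly one tagging: preposition verb conjunction conjunction verb verb preposition adjective preposition.
Check: rule 1 holds; rule 2 holds; rule 3 holds; rule 4 holds; rule 5 holds.

preposition verb conjunction conjunction verb verb preposition adjective preposition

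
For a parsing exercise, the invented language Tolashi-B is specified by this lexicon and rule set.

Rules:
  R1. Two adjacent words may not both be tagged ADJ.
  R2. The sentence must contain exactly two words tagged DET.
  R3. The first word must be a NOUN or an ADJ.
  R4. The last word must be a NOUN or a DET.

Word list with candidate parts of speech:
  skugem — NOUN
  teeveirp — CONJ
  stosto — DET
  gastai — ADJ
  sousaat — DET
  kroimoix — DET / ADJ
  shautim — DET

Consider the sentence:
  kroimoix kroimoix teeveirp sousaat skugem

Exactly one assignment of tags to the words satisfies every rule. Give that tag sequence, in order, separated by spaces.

ADJ DET CONJ DET NOUN

Candidates per position — 1:kroimoix {DET,ADJ}; 2:kroimoix {DET,ADJ}; 3:teeveirp {CONJ}; 4:sousaat {DET}; 5:skugem {NOUN}.
If word 1 were DET, no tagging could satisfy rule 3; so word 1 is ADJ.
If word 2 were ADJ, no tagging could satisfy rule 1; so word 2 is DET.
The unique satisfying tagging is: ADJ DET CONJ DET NOUN.
Checking: rule 1 holds; rule 2 holds; rule 3 holds; rule 4 holds.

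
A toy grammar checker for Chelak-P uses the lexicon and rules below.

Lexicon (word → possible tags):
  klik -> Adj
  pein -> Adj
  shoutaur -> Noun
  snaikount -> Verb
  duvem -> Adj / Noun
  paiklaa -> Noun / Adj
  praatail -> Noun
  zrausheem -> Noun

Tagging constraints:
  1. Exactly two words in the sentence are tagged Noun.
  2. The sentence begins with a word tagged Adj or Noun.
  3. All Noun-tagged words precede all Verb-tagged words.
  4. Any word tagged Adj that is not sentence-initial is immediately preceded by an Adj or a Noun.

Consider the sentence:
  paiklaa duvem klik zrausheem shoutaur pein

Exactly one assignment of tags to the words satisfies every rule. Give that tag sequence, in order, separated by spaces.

Candidates per position — 1:paiklaa {Noun,Adj}; 2:duvem {Adj,Noun}; 3:klik {Adj}; 4:zrausheem {Noun}; 5:shoutaur {Noun}; 6:pein {Adj}.
If word 1 were Noun, no tagging could satisfy rule 1; so word 1 is Adj.
If word 2 were Noun, no tagging could satisfy rule 1; so word 2 is Adj.
The only consistent sequence is: Adj Adj Adj Noun Noun Adj.
Rule-by-rule: rule 1 ✓; rule 2 ✓; rule 3 ✓; rule 4 ✓.

Adj Adj Adj Noun Noun Adj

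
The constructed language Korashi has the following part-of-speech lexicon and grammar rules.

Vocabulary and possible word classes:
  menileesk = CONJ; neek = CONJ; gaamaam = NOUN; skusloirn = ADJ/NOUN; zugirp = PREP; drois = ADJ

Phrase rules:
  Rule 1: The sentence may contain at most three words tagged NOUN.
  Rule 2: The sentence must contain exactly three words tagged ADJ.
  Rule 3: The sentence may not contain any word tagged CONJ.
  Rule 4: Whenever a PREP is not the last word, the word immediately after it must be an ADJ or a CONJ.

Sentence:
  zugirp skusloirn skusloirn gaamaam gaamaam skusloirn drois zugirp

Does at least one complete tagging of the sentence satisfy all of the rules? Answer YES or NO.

Candidates per position — 1:zugirp {PREP}; 2:skusloirn {ADJ,NOUN}; 3:skusloirn {ADJ,NOUN}; 4:gaamaam {NOUN}; 5:gaamaam {NOUN}; 6:skusloirn {ADJ,NOUN}; 7:drois {ADJ}; 8:zugirp {PREP}.
One satisfying assignment: PREP ADJ ADJ NOUN NOUN NOUN ADJ PREP.
Checking: rule 1 ✓; rule 2 ✓; rule 3 ✓; rule 4 ✓.

YES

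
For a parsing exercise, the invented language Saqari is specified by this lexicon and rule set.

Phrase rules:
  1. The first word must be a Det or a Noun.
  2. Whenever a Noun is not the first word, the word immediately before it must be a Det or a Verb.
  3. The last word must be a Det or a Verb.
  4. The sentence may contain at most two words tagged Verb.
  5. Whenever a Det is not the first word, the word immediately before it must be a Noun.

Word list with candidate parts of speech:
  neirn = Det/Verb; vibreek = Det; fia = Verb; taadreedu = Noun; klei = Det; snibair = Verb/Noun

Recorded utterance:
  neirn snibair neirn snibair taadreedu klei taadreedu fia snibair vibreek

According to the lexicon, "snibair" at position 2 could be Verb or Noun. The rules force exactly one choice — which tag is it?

Candidates per position — 1:neirn {Det,Verb}; 2:snibair {Verb,Noun}; 3:neirn {Det,Verb}; 4:snibair {Verb,Noun}; 5:taadreedu {Noun}; 6:klei {Det}; 7:taadreedu {Noun}; 8:fia {Verb}; 9:snibair {Verb,Noun}; 10:vibreek {Det}.
At position 1, choosing Verb makes rule 1 impossible to satisfy; hence Det.
At position 4, choosing Noun makes rule 2 impossible to satisfy; hence Verb.
At position 9, choosing Verb makes rule 4 impossible to satisfy; hence Noun.
At position 2, choosing Verb makes rule 4 impossible to satisfy; hence Noun.
At position 3, choosing Verb makes rule 4 impossible to satisfy; hence Det.
The only consistent sequence is: Det Noun Det Verb Noun Det Noun Verb Noun Det.
Verifying each rule — rule 1 ✓; rule 2 ✓; rule 3 ✓; rule 4 ✓; rule 5 ✓.

Noun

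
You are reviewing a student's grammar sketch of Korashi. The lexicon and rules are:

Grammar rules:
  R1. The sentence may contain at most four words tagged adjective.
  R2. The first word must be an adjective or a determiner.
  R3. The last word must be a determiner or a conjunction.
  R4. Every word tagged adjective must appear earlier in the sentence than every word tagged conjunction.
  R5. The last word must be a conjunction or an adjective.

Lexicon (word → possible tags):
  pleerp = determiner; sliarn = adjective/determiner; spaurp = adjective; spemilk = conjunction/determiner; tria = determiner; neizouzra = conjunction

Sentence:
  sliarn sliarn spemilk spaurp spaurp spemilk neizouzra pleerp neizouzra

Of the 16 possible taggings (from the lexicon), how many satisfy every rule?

8

Candidates per position — 1:sliarn {adjective,determiner}; 2:sliarn {adjective,determiner}; 3:spemilk {conjunction,determiner}; 4:spaurp {adjective}; 5:spaurp {adjective}; 6:spemilk {conjunction,determiner}; 7:neizouzra {conjunction}; 8:pleerp {determiner}; 9:neizouzra {conjunction}.
There are 16 candidate sequences in total.
Checking each against the rules leaves 8 sequences.
Count = 8.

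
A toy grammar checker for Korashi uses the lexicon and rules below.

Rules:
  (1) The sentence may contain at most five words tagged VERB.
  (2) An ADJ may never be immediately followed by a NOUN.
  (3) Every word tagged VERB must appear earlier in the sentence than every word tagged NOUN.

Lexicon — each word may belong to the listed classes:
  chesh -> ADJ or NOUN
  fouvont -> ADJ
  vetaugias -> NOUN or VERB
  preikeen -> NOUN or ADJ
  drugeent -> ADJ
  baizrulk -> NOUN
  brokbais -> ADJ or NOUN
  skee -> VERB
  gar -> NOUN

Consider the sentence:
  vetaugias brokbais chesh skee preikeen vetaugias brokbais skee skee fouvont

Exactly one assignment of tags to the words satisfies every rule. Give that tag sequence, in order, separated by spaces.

VERB ADJ ADJ VERB ADJ VERB ADJ VERB VERB ADJ

Candidates per position — 1:vetaugias {NOUN,VERB}; 2:brokbais {ADJ,NOUN}; 3:chesh {ADJ,NOUN}; 4:skee {VERB}; 5:preikeen {NOUN,ADJ}; 6:vetaugias {NOUN,VERB}; 7:brokbais {ADJ,NOUN}; 8:skee {VERB}; 9:skee {VERB}; 10:fouvont {ADJ}.
If word 1 were NOUN, no tagging could satisfy rule 3; so word 1 is VERB.
If word 2 were NOUN, no tagging could satisfy rule 3; so word 2 is ADJ.
If word 3 were NOUN, no tagging could satisfy rule 2; so word 3 is ADJ.
If word 5 were NOUN, no tagging could satisfy rule 3; so word 5 is ADJ.
If word 6 were NOUN, no tagging could satisfy rule 2; so word 6 is VERB.
If word 7 were NOUN, no tagging could satisfy rule 3; so word 7 is ADJ.
The only consistent sequence is: VERB ADJ ADJ VERB ADJ VERB ADJ VERB VERB ADJ.
Checking: rule 1 ok; rule 2 ok; rule 3 ok.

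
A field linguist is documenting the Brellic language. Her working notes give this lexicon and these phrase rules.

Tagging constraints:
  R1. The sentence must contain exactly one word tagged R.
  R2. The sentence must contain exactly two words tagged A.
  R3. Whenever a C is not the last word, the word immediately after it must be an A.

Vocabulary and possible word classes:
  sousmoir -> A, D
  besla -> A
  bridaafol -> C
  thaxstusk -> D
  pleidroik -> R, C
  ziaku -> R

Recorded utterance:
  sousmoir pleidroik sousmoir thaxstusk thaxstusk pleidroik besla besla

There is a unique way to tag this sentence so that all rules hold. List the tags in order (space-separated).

Candidates per position — 1:sousmoir {A,D}; 2:pleidroik {R,C}; 3:sousmoir {A,D}; 4:thaxstusk {D}; 5:thaxstusk {D}; 6:pleidroik {R,C}; 7:besla {A}; 8:besla {A}.
Position 1: tagging it A would leave rule 2 unsatisfiable, so it must be D.
Position 3: tagging it A would leave rule 2 unsatisfiable, so it must be D.
Position 2: tagging it C would leave rule 3 unsatisfiable, so it must be R.
Position 6: tagging it R would leave rule 1 unsatisfiable, so it must be C.
The unique satisfying tagging is: D R D D D C A A.
Checking: rule 1 ok; rule 2 ok; rule 3 ok.

D R D D D C A A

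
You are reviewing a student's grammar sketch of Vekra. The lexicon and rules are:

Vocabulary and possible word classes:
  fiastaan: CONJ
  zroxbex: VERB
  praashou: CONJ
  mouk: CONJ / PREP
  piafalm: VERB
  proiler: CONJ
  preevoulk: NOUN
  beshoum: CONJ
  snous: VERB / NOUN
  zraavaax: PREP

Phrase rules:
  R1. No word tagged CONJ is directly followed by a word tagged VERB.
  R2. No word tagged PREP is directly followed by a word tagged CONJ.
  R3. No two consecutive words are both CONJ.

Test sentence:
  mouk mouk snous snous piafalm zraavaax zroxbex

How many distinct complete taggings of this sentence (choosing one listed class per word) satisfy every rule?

8

Candidates per position — 1:mouk {CONJ,PREP}; 2:mouk {CONJ,PREP}; 3:snous {VERB,NOUN}; 4:snous {VERB,NOUN}; 5:piafalm {VERB}; 6:zraavaax {PREP}; 7:zroxbex {VERB}.
There are 16 candidate sequences in total.
Checking each against the rules leaves 8 sequences.
Count = 8.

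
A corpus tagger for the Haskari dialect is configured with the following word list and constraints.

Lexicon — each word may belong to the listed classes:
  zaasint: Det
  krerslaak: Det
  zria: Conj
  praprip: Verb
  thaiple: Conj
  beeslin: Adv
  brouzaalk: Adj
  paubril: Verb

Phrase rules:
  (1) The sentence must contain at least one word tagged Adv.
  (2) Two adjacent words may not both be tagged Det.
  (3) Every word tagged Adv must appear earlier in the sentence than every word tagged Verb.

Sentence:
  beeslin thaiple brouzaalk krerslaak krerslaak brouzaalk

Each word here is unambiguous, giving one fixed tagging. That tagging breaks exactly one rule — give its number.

Fixed tagging: Adv Conj Adj Det Det Adj.
Applying the rules: R1 holds, R2 violated, R3 holds.
Only rule 2 fails.

2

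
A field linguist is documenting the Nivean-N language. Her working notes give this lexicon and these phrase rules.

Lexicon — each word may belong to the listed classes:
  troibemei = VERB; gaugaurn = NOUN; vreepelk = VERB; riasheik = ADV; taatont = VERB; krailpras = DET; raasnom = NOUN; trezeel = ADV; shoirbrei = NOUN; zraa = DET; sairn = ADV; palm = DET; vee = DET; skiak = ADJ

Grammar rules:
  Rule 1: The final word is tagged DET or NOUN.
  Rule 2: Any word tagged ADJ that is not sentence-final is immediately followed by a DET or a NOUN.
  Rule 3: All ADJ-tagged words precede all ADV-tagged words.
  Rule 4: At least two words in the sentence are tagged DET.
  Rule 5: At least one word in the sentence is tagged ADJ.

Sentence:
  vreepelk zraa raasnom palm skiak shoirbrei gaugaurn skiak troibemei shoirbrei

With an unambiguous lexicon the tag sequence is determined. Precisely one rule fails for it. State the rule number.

Fixed tagging: VERB DET NOUN DET ADJ NOUN NOUN ADJ VERB NOUN.
Applying the rules: R1 pass, R2 fail, R3 pass, R4 pass, R5 pass.
Only rule 2 fails.

2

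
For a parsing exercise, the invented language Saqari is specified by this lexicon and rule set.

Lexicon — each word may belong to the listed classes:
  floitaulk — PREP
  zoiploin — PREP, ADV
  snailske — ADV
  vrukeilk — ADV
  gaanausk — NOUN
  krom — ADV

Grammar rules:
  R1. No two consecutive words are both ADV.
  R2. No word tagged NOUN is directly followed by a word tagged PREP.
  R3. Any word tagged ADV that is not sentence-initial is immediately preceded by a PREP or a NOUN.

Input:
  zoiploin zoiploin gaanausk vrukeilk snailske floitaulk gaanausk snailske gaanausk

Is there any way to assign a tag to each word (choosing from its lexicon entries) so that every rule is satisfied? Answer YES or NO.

Candidates per position — 1:zoiploin {PREP,ADV}; 2:zoiploin {PREP,ADV}; 3:gaanausk {NOUN}; 4:vrukeilk {ADV}; 5:snailske {ADV}; 6:floitaulk {PREP}; 7:gaanausk {NOUN}; 8:snailske {ADV}; 9:gaanausk {NOUN}.
Rule 1 cannot be satisfied by any choice of tags from the lexicon.
So there is no consistent tagging.

NO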